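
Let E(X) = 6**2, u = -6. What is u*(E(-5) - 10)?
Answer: -156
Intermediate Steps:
E(X) = 36
u*(E(-5) - 10) = -6*(36 - 10) = -6*26 = -156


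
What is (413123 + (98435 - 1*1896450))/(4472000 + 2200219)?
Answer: -1384892/6672219 ≈ -0.20756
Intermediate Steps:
(413123 + (98435 - 1*1896450))/(4472000 + 2200219) = (413123 + (98435 - 1896450))/6672219 = (413123 - 1798015)*(1/6672219) = -1384892*1/6672219 = -1384892/6672219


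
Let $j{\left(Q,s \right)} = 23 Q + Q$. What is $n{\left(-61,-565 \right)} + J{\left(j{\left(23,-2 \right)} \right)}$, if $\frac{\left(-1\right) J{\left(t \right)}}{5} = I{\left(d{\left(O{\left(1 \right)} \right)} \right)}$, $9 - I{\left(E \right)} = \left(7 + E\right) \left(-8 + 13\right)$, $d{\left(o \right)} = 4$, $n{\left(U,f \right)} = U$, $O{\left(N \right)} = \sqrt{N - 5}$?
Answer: $169$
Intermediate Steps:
$O{\left(N \right)} = \sqrt{-5 + N}$
$j{\left(Q,s \right)} = 24 Q$
$I{\left(E \right)} = -26 - 5 E$ ($I{\left(E \right)} = 9 - \left(7 + E\right) \left(-8 + 13\right) = 9 - \left(7 + E\right) 5 = 9 - \left(35 + 5 E\right) = -26 - 5 E$)
$J{\left(t \right)} = 230$ ($J{\left(t \right)} = - 5 \left(-26 - 20\right) = \left(-5\right) \left(-46\right) = 230$)
$n{\left(-61,-565 \right)} + J{\left(j{\left(23,-2 \right)} \right)} = -61 + 230 = 169$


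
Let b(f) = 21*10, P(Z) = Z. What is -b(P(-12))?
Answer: -210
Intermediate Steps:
b(f) = 210
-b(P(-12)) = -1*210 = -210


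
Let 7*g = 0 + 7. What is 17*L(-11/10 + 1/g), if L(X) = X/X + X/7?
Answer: 1173/70 ≈ 16.757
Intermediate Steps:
g = 1 (g = (0 + 7)/7 = (1/7)*7 = 1)
L(X) = 1 + X/7 (L(X) = 1 + X*(1/7) = 1 + X/7)
17*L(-11/10 + 1/g) = 17*(1 + (-11/10 + 1/1)/7) = 17*(1 + (-11*1/10 + 1*1)/7) = 17*(1 + (-11/10 + 1)/7) = 17*(1 + (1/7)*(-1/10)) = 17*(1 - 1/70) = 17*(69/70) = 1173/70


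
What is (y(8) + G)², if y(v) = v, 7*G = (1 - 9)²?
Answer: 14400/49 ≈ 293.88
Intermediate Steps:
G = 64/7 (G = (1 - 9)²/7 = (⅐)*(-8)² = (⅐)*64 = 64/7 ≈ 9.1429)
(y(8) + G)² = (8 + 64/7)² = (120/7)² = 14400/49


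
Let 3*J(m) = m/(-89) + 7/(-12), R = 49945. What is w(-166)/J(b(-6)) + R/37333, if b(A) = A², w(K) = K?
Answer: 19908770687/39386315 ≈ 505.47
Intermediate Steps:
J(m) = -7/36 - m/267 (J(m) = (m/(-89) + 7/(-12))/3 = (m*(-1/89) + 7*(-1/12))/3 = (-m/89 - 7/12)/3 = (-7/12 - m/89)/3 = -7/36 - m/267)
w(-166)/J(b(-6)) + R/37333 = -166/(-7/36 - 1/267*(-6)²) + 49945/37333 = -166/(-7/36 - 1/267*36) + 49945*(1/37333) = -166/(-7/36 - 12/89) + 49945/37333 = -166/(-1055/3204) + 49945/37333 = -166*(-3204/1055) + 49945/37333 = 531864/1055 + 49945/37333 = 19908770687/39386315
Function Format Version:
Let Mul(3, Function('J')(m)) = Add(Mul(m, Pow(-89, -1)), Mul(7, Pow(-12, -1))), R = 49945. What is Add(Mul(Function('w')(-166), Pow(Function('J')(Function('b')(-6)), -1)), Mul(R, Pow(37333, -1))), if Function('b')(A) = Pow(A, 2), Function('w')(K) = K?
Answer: Rational(19908770687, 39386315) ≈ 505.47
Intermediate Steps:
Function('J')(m) = Add(Rational(-7, 36), Mul(Rational(-1, 267), m)) (Function('J')(m) = Mul(Rational(1, 3), Add(Mul(m, Pow(-89, -1)), Mul(7, Pow(-12, -1)))) = Mul(Rational(1, 3), Add(Mul(m, Rational(-1, 89)), Mul(7, Rational(-1, 12)))) = Mul(Rational(1, 3), Add(Mul(Rational(-1, 89), m), Rational(-7, 12))) = Mul(Rational(1, 3), Add(Rational(-7, 12), Mul(Rational(-1, 89), m))) = Add(Rational(-7, 36), Mul(Rational(-1, 267), m)))
Add(Mul(Function('w')(-166), Pow(Function('J')(Function('b')(-6)), -1)), Mul(R, Pow(37333, -1))) = Add(Mul(-166, Pow(Add(Rational(-7, 36), Mul(Rational(-1, 267), Pow(-6, 2))), -1)), Mul(49945, Pow(37333, -1))) = Add(Mul(-166, Pow(Add(Rational(-7, 36), Mul(Rational(-1, 267), 36)), -1)), Mul(49945, Rational(1, 37333))) = Add(Mul(-166, Pow(Add(Rational(-7, 36), Rational(-12, 89)), -1)), Rational(49945, 37333)) = Add(Mul(-166, Pow(Rational(-1055, 3204), -1)), Rational(49945, 37333)) = Add(Mul(-166, Rational(-3204, 1055)), Rational(49945, 37333)) = Add(Rational(531864, 1055), Rational(49945, 37333)) = Rational(19908770687, 39386315)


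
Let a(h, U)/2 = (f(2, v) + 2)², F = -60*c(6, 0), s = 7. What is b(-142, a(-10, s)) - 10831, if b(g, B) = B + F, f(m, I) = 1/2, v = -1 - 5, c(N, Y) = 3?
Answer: -21997/2 ≈ -10999.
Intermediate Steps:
F = -180 (F = -60*3 = -180)
v = -6
f(m, I) = ½
a(h, U) = 25/2 (a(h, U) = 2*(½ + 2)² = 2*(5/2)² = 2*(25/4) = 25/2)
b(g, B) = -180 + B (b(g, B) = B - 180 = -180 + B)
b(-142, a(-10, s)) - 10831 = (-180 + 25/2) - 10831 = -335/2 - 10831 = -21997/2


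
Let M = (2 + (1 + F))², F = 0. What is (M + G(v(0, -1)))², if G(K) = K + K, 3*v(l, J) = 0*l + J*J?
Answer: 841/9 ≈ 93.444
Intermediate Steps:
v(l, J) = J²/3 (v(l, J) = (0*l + J*J)/3 = (0 + J²)/3 = J²/3)
G(K) = 2*K
M = 9 (M = (2 + (1 + 0))² = (2 + 1)² = 3² = 9)
(M + G(v(0, -1)))² = (9 + 2*((⅓)*(-1)²))² = (9 + 2*((⅓)*1))² = (9 + 2*(⅓))² = (9 + ⅔)² = (29/3)² = 841/9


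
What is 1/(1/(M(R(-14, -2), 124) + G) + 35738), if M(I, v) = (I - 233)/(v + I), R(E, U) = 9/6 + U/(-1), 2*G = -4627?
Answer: 23153/827441904 ≈ 2.7981e-5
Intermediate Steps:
G = -4627/2 (G = (1/2)*(-4627) = -4627/2 ≈ -2313.5)
R(E, U) = 3/2 - U (R(E, U) = 9*(1/6) + U*(-1) = 3/2 - U)
M(I, v) = (-233 + I)/(I + v)
1/(1/(M(R(-14, -2), 124) + G) + 35738) = 1/(1/((-233 + (3/2 - 1*(-2)))/((3/2 - 1*(-2)) + 124) - 4627/2) + 35738) = 1/(1/((-233 + (3/2 + 2))/((3/2 + 2) + 124) - 4627/2) + 35738) = 1/(1/((-233 + 7/2)/(7/2 + 124) - 4627/2) + 35738) = 1/(1/(-459/2/(255/2) - 4627/2) + 35738) = 1/(1/((2/255)*(-459/2) - 4627/2) + 35738) = 1/(1/(-9/5 - 4627/2) + 35738) = 1/(1/(-23153/10) + 35738) = 1/(-10/23153 + 35738) = 1/(827441904/23153) = 23153/827441904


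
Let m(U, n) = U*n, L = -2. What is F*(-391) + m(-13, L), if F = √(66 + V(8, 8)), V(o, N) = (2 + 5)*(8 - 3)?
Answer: 26 - 391*√101 ≈ -3903.5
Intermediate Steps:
V(o, N) = 35 (V(o, N) = 7*5 = 35)
F = √101 (F = √(66 + 35) = √101 ≈ 10.050)
F*(-391) + m(-13, L) = √101*(-391) - 13*(-2) = -391*√101 + 26 = 26 - 391*√101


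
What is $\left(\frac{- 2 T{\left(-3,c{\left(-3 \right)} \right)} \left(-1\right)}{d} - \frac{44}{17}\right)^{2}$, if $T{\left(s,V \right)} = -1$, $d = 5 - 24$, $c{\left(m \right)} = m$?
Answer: $\frac{643204}{104329} \approx 6.1652$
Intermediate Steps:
$d = -19$
$\left(\frac{- 2 T{\left(-3,c{\left(-3 \right)} \right)} \left(-1\right)}{d} - \frac{44}{17}\right)^{2} = \left(\frac{\left(-2\right) \left(-1\right) \left(-1\right)}{-19} - \frac{44}{17}\right)^{2} = \left(2 \left(-1\right) \left(- \frac{1}{19}\right) - \frac{44}{17}\right)^{2} = \left(\left(-2\right) \left(- \frac{1}{19}\right) - \frac{44}{17}\right)^{2} = \left(\frac{2}{19} - \frac{44}{17}\right)^{2} = \left(- \frac{802}{323}\right)^{2} = \frac{643204}{104329}$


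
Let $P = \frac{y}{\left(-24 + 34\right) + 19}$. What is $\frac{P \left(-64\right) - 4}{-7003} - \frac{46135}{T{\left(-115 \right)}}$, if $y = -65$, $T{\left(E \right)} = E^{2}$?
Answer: $- \frac{1884580129}{537165115} \approx -3.5084$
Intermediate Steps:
$P = - \frac{65}{29}$ ($P = - \frac{65}{\left(-24 + 34\right) + 19} = - \frac{65}{10 + 19} = - \frac{65}{29} \approx -2.2414$)
$\frac{P \left(-64\right) - 4}{-7003} - \frac{46135}{T{\left(-115 \right)}} = \frac{\left(- \frac{65}{29}\right) \left(-64\right) - 4}{-7003} - \frac{46135}{\left(-115\right)^{2}} = \left(\frac{4160}{29} - 4\right) \left(- \frac{1}{7003}\right) - \frac{46135}{13225} = \frac{4044}{29} \left(- \frac{1}{7003}\right) - \frac{9227}{2645} = - \frac{4044}{203087} - \frac{9227}{2645} = - \frac{1884580129}{537165115}$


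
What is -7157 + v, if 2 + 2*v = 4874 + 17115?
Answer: 7673/2 ≈ 3836.5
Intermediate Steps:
v = 21987/2 (v = -1 + (4874 + 17115)/2 = -1 + (1/2)*21989 = -1 + 21989/2 = 21987/2 ≈ 10994.)
-7157 + v = -7157 + 21987/2 = 7673/2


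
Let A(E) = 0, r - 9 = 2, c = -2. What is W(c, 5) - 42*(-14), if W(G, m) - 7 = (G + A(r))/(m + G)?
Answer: 1783/3 ≈ 594.33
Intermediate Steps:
r = 11 (r = 9 + 2 = 11)
W(G, m) = 7 + G/(G + m) (W(G, m) = 7 + (G + 0)/(m + G) = 7 + G/(G + m))
W(c, 5) - 42*(-14) = (7*5 + 8*(-2))/(-2 + 5) - 42*(-14) = (35 - 16)/3 + 588 = (⅓)*19 + 588 = 19/3 + 588 = 1783/3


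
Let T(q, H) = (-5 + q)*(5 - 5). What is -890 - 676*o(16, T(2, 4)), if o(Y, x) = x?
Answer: -890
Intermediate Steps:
T(q, H) = 0 (T(q, H) = (-5 + q)*0 = 0)
-890 - 676*o(16, T(2, 4)) = -890 - 676*0 = -890 + 0 = -890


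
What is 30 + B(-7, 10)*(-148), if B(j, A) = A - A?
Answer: 30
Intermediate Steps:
B(j, A) = 0
30 + B(-7, 10)*(-148) = 30 + 0*(-148) = 30 + 0 = 30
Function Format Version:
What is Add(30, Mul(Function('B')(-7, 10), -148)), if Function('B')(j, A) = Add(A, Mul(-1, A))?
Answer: 30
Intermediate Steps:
Function('B')(j, A) = 0
Add(30, Mul(Function('B')(-7, 10), -148)) = Add(30, Mul(0, -148)) = Add(30, 0) = 30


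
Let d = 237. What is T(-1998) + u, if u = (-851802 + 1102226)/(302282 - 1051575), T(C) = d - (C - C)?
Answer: 177332017/749293 ≈ 236.67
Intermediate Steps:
T(C) = 237 (T(C) = 237 - (C - C) = 237 - 1*0 = 237 + 0 = 237)
u = -250424/749293 (u = 250424/(-749293) = 250424*(-1/749293) = -250424/749293 ≈ -0.33421)
T(-1998) + u = 237 - 250424/749293 = 177332017/749293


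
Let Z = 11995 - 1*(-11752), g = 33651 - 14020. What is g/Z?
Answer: 19631/23747 ≈ 0.82667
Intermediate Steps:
g = 19631
Z = 23747 (Z = 11995 + 11752 = 23747)
g/Z = 19631/23747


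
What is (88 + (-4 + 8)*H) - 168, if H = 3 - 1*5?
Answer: -88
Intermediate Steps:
H = -2 (H = 3 - 5 = -2)
(88 + (-4 + 8)*H) - 168 = (88 + (-4 + 8)*(-2)) - 168 = (88 + 4*(-2)) - 168 = (88 - 8) - 168 = 80 - 168 = -88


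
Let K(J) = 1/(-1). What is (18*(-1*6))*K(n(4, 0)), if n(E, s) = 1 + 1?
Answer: 108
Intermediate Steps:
n(E, s) = 2
K(J) = -1
(18*(-1*6))*K(n(4, 0)) = (18*(-1*6))*(-1) = (18*(-6))*(-1) = -108*(-1) = 108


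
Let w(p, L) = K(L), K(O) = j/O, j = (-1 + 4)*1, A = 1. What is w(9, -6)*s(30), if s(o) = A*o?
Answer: -15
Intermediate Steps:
j = 3 (j = 3*1 = 3)
s(o) = o (s(o) = 1*o = o)
K(O) = 3/O
w(p, L) = 3/L
w(9, -6)*s(30) = (3/(-6))*30 = (3*(-1/6))*30 = -1/2*30 = -15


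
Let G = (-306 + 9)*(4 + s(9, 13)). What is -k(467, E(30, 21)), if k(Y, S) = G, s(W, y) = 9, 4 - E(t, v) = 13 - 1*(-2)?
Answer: 3861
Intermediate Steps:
E(t, v) = -11 (E(t, v) = 4 - (13 - 1*(-2)) = 4 - (13 + 2) = 4 - 1*15 = 4 - 15 = -11)
G = -3861 (G = (-306 + 9)*(4 + 9) = -297*13 = -3861)
k(Y, S) = -3861
-k(467, E(30, 21)) = -1*(-3861) = 3861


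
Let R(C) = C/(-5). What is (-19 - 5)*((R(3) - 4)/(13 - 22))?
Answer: -184/15 ≈ -12.267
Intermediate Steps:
R(C) = -C/5 (R(C) = C*(-⅕) = -C/5)
(-19 - 5)*((R(3) - 4)/(13 - 22)) = (-19 - 5)*((-⅕*3 - 4)/(13 - 22)) = -24*(-⅗ - 4)/(-9) = -(-552)*(-1)/(5*9) = -24*23/45 = -184/15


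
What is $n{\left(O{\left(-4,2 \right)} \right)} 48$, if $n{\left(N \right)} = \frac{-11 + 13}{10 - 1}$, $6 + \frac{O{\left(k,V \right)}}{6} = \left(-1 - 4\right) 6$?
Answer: $\frac{32}{3} \approx 10.667$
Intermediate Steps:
$O{\left(k,V \right)} = -216$ ($O{\left(k,V \right)} = -36 + 6 \left(-1 - 4\right) 6 = -36 + 6 \left(\left(-5\right) 6\right) = -36 + 6 \left(-30\right) = -36 - 180 = -216$)
$n{\left(N \right)} = \frac{2}{9}$
$n{\left(O{\left(-4,2 \right)} \right)} 48 = \frac{2}{9} \cdot 48 = \frac{32}{3}$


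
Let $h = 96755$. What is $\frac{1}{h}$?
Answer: $\frac{1}{96755} \approx 1.0335 \cdot 10^{-5}$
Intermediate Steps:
$\frac{1}{h} = \frac{1}{96755}$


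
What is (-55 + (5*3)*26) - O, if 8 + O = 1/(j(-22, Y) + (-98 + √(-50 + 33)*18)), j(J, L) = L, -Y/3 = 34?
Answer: 3902361/11377 + 9*I*√17/22754 ≈ 343.0 + 0.0016308*I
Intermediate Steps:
Y = -102 (Y = -3*34 = -102)
O = -8 + 1/(-200 + 18*I*√17) (O = -8 + 1/(-102 + (-98 + √(-50 + 33)*18)) = -8 + 1/(-102 + (-98 + √(-17)*18)) = -8 + 1/(-102 + (-98 + (I*√17)*18)) = -8 + 1/(-102 + (-98 + 18*I*√17)) = -8 + 1/(-200 + 18*I*√17) ≈ -8.0044 - 0.0016308*I)
(-55 + (5*3)*26) - O = (-55 + (5*3)*26) - (-91066/11377 - 9*I*√17/22754) = (-55 + 15*26) + (91066/11377 + 9*I*√17/22754) = (-55 + 390) + (91066/11377 + 9*I*√17/22754) = 335 + (91066/11377 + 9*I*√17/22754) = 3902361/11377 + 9*I*√17/22754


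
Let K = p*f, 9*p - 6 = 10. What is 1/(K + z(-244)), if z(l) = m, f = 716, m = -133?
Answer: 9/10259 ≈ 0.00087728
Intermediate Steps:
p = 16/9 (p = ⅔ + (⅑)*10 = ⅔ + 10/9 = 16/9 ≈ 1.7778)
z(l) = -133
K = 11456/9 (K = (16/9)*716 = 11456/9 ≈ 1272.9)
1/(K + z(-244)) = 1/(11456/9 - 133) = 1/(10259/9) = 9/10259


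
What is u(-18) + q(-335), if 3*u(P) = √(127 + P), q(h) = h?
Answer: -335 + √109/3 ≈ -331.52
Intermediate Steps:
u(P) = √(127 + P)/3
u(-18) + q(-335) = √(127 - 18)/3 - 335 = √109/3 - 335 = -335 + √109/3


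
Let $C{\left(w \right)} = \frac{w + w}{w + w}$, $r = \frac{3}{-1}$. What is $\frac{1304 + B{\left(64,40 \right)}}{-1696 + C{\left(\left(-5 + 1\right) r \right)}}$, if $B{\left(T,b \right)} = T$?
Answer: $- \frac{456}{565} \approx -0.80708$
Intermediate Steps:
$r = -3$ ($r = 3 \left(-1\right) = -3$)
$C{\left(w \right)} = 1$ ($C{\left(w \right)} = \frac{2 w}{2 w} = 2 w \frac{1}{2 w} = 1$)
$\frac{1304 + B{\left(64,40 \right)}}{-1696 + C{\left(\left(-5 + 1\right) r \right)}} = \frac{1304 + 64}{-1696 + 1} = \frac{1368}{-1695} = 1368 \left(- \frac{1}{1695}\right) = - \frac{456}{565}$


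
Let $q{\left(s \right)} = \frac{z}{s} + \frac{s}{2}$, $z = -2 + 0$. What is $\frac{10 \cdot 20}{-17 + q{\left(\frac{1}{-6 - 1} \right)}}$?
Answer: $- \frac{2800}{43} \approx -65.116$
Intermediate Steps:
$z = -2$
$q{\left(s \right)} = \frac{s}{2} - \frac{2}{s}$ ($q{\left(s \right)} = - \frac{2}{s} + \frac{s}{2} = \frac{s}{2} - \frac{2}{s}$)
$\frac{10 \cdot 20}{-17 + q{\left(\frac{1}{-6 - 1} \right)}} = \frac{10 \cdot 20}{-17 + \left(\frac{1}{2 \left(-6 - 1\right)} - \frac{2}{\frac{1}{-6 - 1}}\right)} = \frac{200}{-17 + \left(\frac{1}{2 \left(-7\right)} - \frac{2}{\frac{1}{-7}}\right)} = \frac{200}{-17 + \left(\frac{1}{2} \left(- \frac{1}{7}\right) - \frac{2}{- \frac{1}{7}}\right)} = \frac{200}{-17 - - \frac{195}{14}} = \frac{200}{-17 + \left(- \frac{1}{14} + 14\right)} = \frac{200}{-17 + \frac{195}{14}} = \frac{200}{- \frac{43}{14}} = 200 \left(- \frac{14}{43}\right) = - \frac{2800}{43}$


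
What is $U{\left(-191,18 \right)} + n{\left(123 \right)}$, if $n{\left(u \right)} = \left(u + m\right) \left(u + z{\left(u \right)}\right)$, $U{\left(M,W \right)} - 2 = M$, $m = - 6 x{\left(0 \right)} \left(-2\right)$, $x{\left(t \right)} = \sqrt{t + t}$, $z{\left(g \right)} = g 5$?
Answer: $90585$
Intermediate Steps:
$z{\left(g \right)} = 5 g$
$x{\left(t \right)} = \sqrt{2} \sqrt{t}$ ($x{\left(t \right)} = \sqrt{2 t} = \sqrt{2} \sqrt{t}$)
$m = 0$ ($m = - 6 \sqrt{2} \sqrt{0} \left(-2\right) = - 6 \sqrt{2} \cdot 0 \left(-2\right) = \left(-6\right) 0 \left(-2\right) = 0 \left(-2\right) = 0$)
$U{\left(M,W \right)} = 2 + M$
$n{\left(u \right)} = 6 u^{2}$ ($n{\left(u \right)} = \left(u + 0\right) \left(u + 5 u\right) = u 6 u = 6 u^{2}$)
$U{\left(-191,18 \right)} + n{\left(123 \right)} = \left(2 - 191\right) + 6 \cdot 123^{2} = -189 + 6 \cdot 15129 = -189 + 90774 = 90585$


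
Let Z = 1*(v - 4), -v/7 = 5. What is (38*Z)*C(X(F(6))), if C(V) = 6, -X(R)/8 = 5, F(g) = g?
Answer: -8892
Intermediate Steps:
v = -35 (v = -7*5 = -35)
X(R) = -40 (X(R) = -8*5 = -40)
Z = -39 (Z = 1*(-35 - 4) = 1*(-39) = -39)
(38*Z)*C(X(F(6))) = (38*(-39))*6 = -1482*6 = -8892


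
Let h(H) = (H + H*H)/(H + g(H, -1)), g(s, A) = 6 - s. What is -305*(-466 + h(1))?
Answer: 426085/3 ≈ 1.4203e+5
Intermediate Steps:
h(H) = H/6 + H**2/6 (h(H) = (H + H*H)/(H + (6 - H)) = (H + H**2)/6 = (H + H**2)*(1/6) = H/6 + H**2/6)
-305*(-466 + h(1)) = -305*(-466 + (1/6)*1*(1 + 1)) = -305*(-466 + (1/6)*1*2) = -305*(-466 + 1/3) = -305*(-1397/3) = 426085/3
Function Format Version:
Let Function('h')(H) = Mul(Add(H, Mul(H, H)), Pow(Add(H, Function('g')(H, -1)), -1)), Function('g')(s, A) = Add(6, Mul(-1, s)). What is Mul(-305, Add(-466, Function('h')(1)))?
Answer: Rational(426085, 3) ≈ 1.4203e+5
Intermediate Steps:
Function('h')(H) = Add(Mul(Rational(1, 6), H), Mul(Rational(1, 6), Pow(H, 2))) (Function('h')(H) = Mul(Add(H, Mul(H, H)), Pow(Add(H, Add(6, Mul(-1, H))), -1)) = Mul(Add(H, Pow(H, 2)), Pow(6, -1)) = Mul(Add(H, Pow(H, 2)), Rational(1, 6)) = Add(Mul(Rational(1, 6), H), Mul(Rational(1, 6), Pow(H, 2))))
Mul(-305, Add(-466, Function('h')(1))) = Mul(-305, Add(-466, Mul(Rational(1, 6), 1, Add(1, 1)))) = Mul(-305, Add(-466, Mul(Rational(1, 6), 1, 2))) = Mul(-305, Add(-466, Rational(1, 3))) = Mul(-305, Rational(-1397, 3)) = Rational(426085, 3)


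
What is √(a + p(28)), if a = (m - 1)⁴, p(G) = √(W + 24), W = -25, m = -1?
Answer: √(16 + I) ≈ 4.002 + 0.1249*I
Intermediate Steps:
p(G) = I (p(G) = √(-25 + 24) = √(-1) = I)
a = 16 (a = (-1 - 1)⁴ = (-2)⁴ = 16)
√(a + p(28)) = √(16 + I)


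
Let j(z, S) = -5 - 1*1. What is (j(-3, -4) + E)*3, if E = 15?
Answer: 27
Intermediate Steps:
j(z, S) = -6 (j(z, S) = -5 - 1 = -6)
(j(-3, -4) + E)*3 = (-6 + 15)*3 = 9*3 = 27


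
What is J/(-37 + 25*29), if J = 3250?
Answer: 1625/344 ≈ 4.7238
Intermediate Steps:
J/(-37 + 25*29) = 3250/(-37 + 25*29) = 3250/(-37 + 725) = 3250/688 = 3250*(1/688) = 1625/344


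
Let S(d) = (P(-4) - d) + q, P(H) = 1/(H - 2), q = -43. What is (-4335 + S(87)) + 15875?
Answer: 68459/6 ≈ 11410.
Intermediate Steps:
P(H) = 1/(-2 + H)
S(d) = -259/6 - d (S(d) = (1/(-2 - 4) - d) - 43 = (1/(-6) - d) - 43 = (-⅙ - d) - 43 = -259/6 - d)
(-4335 + S(87)) + 15875 = (-4335 + (-259/6 - 1*87)) + 15875 = (-4335 + (-259/6 - 87)) + 15875 = (-4335 - 781/6) + 15875 = -26791/6 + 15875 = 68459/6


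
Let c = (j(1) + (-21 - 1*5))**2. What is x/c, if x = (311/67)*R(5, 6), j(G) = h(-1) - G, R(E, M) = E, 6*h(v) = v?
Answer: 55980/1780123 ≈ 0.031447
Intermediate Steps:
h(v) = v/6
j(G) = -1/6 - G (j(G) = (1/6)*(-1) - G = -1/6 - G)
x = 1555/67 (x = (311/67)*5 = 1555/67 ≈ 23.209)
c = 26569/36 (c = ((-1/6 - 1*1) + (-21 - 1*5))**2 = ((-1/6 - 1) + (-21 - 5))**2 = (-7/6 - 26)**2 = (-163/6)**2 = 26569/36 ≈ 738.03)
x/c = 1555/(67*(26569/36)) = (1555/67)*(36/26569) = 55980/1780123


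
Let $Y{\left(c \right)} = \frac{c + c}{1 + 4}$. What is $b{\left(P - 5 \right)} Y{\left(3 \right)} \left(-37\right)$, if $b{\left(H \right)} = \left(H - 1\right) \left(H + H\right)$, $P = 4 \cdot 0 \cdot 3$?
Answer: $-2664$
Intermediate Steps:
$Y{\left(c \right)} = \frac{2 c}{5}$
$P = 0$ ($P = 0 \cdot 3 = 0$)
$b{\left(H \right)} = 2 H \left(-1 + H\right)$ ($b{\left(H \right)} = \left(-1 + H\right) 2 H = 2 H \left(-1 + H\right)$)
$b{\left(P - 5 \right)} Y{\left(3 \right)} \left(-37\right) = 2 \left(0 - 5\right) \left(-1 + \left(0 - 5\right)\right) \frac{2}{5} \cdot 3 \left(-37\right) = 2 \left(0 - 5\right) \left(-1 + \left(0 - 5\right)\right) \frac{6}{5} \left(-37\right) = 2 \left(-5\right) \left(-1 - 5\right) \frac{6}{5} \left(-37\right) = 2 \left(-5\right) \left(-6\right) \frac{6}{5} \left(-37\right) = 60 \cdot \frac{6}{5} \left(-37\right) = 72 \left(-37\right) = -2664$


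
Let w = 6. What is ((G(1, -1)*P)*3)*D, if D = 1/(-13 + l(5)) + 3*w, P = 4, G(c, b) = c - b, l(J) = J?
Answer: 429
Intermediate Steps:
D = 143/8 (D = 1/(-13 + 5) + 3*6 = 1/(-8) + 18 = -⅛ + 18 = 143/8 ≈ 17.875)
((G(1, -1)*P)*3)*D = (((1 - 1*(-1))*4)*3)*(143/8) = (((1 + 1)*4)*3)*(143/8) = ((2*4)*3)*(143/8) = (8*3)*(143/8) = 24*(143/8) = 429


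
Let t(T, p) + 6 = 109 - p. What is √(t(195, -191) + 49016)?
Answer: √49310 ≈ 222.06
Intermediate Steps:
t(T, p) = 103 - p (t(T, p) = -6 + (109 - p) = 103 - p)
√(t(195, -191) + 49016) = √((103 - 1*(-191)) + 49016) = √((103 + 191) + 49016) = √(294 + 49016) = √49310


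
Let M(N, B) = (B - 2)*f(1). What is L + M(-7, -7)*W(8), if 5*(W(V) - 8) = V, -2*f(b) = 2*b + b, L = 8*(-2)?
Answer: 568/5 ≈ 113.60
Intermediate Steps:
L = -16
f(b) = -3*b/2 (f(b) = -(2*b + b)/2 = -3*b/2)
W(V) = 8 + V/5
M(N, B) = 3 - 3*B/2 (M(N, B) = (B - 2)*(-3/2*1) = (-2 + B)*(-3/2) = 3 - 3*B/2)
L + M(-7, -7)*W(8) = -16 + (3 - 3/2*(-7))*(8 + (⅕)*8) = -16 + (3 + 21/2)*(8 + 8/5) = -16 + (27/2)*(48/5) = -16 + 648/5 = 568/5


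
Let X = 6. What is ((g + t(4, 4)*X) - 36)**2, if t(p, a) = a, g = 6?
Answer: 36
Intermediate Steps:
((g + t(4, 4)*X) - 36)**2 = ((6 + 4*6) - 36)**2 = ((6 + 24) - 36)**2 = (30 - 36)**2 = (-6)**2 = 36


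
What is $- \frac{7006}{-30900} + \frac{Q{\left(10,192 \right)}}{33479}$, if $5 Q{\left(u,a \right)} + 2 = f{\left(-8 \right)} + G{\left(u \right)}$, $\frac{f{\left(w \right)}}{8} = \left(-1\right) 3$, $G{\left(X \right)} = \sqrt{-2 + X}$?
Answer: $\frac{117196597}{517250550} + \frac{2 \sqrt{2}}{167395} \approx 0.22659$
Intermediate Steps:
$f{\left(w \right)} = -24$ ($f{\left(w \right)} = 8 \left(\left(-1\right) 3\right) = 8 \left(-3\right) = -24$)
$Q{\left(u,a \right)} = - \frac{26}{5} + \frac{\sqrt{-2 + u}}{5}$ ($Q{\left(u,a \right)} = - \frac{2}{5} + \frac{-24 + \sqrt{-2 + u}}{5} = - \frac{2}{5} + \left(- \frac{24}{5} + \frac{\sqrt{-2 + u}}{5}\right) = - \frac{26}{5} + \frac{\sqrt{-2 + u}}{5}$)
$- \frac{7006}{-30900} + \frac{Q{\left(10,192 \right)}}{33479} = - \frac{7006}{-30900} + \frac{- \frac{26}{5} + \frac{\sqrt{-2 + 10}}{5}}{33479} = \left(-7006\right) \left(- \frac{1}{30900}\right) + \left(- \frac{26}{5} + \frac{\sqrt{8}}{5}\right) \frac{1}{33479} = \frac{3503}{15450} + \left(- \frac{26}{5} + \frac{2 \sqrt{2}}{5}\right) \frac{1}{33479} = \frac{3503}{15450} - \left(\frac{26}{167395} - \frac{2 \sqrt{2}}{167395}\right) = \frac{117196597}{517250550} + \frac{2 \sqrt{2}}{167395}$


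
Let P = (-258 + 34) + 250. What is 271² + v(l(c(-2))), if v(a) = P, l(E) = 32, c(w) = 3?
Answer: 73467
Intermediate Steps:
P = 26 (P = -224 + 250 = 26)
v(a) = 26
271² + v(l(c(-2))) = 271² + 26 = 73441 + 26 = 73467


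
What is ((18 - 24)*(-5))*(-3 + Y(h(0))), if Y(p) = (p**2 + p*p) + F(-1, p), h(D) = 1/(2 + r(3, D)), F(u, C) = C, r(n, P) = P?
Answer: -60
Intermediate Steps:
h(D) = 1/(2 + D)
Y(p) = p + 2*p**2 (Y(p) = (p**2 + p*p) + p = (p**2 + p**2) + p = 2*p**2 + p = p + 2*p**2)
((18 - 24)*(-5))*(-3 + Y(h(0))) = ((18 - 24)*(-5))*(-3 + (1 + 2/(2 + 0))/(2 + 0)) = (-6*(-5))*(-3 + (1 + 2/2)/2) = 30*(-3 + (1 + 2*(1/2))/2) = 30*(-3 + (1 + 1)/2) = 30*(-3 + (1/2)*2) = 30*(-3 + 1) = 30*(-2) = -60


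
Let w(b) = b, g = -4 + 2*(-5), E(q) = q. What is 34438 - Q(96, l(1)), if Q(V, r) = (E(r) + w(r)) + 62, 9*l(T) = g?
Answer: 309412/9 ≈ 34379.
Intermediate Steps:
g = -14 (g = -4 - 10 = -14)
l(T) = -14/9 (l(T) = (⅑)*(-14) = -14/9)
Q(V, r) = 62 + 2*r (Q(V, r) = (r + r) + 62 = 2*r + 62 = 62 + 2*r)
34438 - Q(96, l(1)) = 34438 - (62 + 2*(-14/9)) = 34438 - (62 - 28/9) = 34438 - 1*530/9 = 34438 - 530/9 = 309412/9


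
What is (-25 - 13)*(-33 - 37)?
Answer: 2660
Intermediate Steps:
(-25 - 13)*(-33 - 37) = -38*(-70) = 2660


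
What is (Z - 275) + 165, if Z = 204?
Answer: 94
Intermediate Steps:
(Z - 275) + 165 = (204 - 275) + 165 = -71 + 165 = 94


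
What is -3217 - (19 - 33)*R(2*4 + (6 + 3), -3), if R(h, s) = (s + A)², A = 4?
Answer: -3203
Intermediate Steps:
R(h, s) = (4 + s)² (R(h, s) = (s + 4)² = (4 + s)²)
-3217 - (19 - 33)*R(2*4 + (6 + 3), -3) = -3217 - (19 - 33)*(4 - 3)² = -3217 - (-14)*1² = -3217 - (-14) = -3217 - 1*(-14) = -3217 + 14 = -3203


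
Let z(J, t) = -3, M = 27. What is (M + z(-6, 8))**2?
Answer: 576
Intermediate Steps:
(M + z(-6, 8))**2 = (27 - 3)**2 = 24**2 = 576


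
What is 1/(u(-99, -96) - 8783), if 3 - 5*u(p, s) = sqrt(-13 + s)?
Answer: -219560/1928263853 + 5*I*sqrt(109)/1928263853 ≈ -0.00011386 + 2.7072e-8*I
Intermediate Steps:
u(p, s) = 3/5 - sqrt(-13 + s)/5
1/(u(-99, -96) - 8783) = 1/((3/5 - sqrt(-13 - 96)/5) - 8783) = 1/((3/5 - I*sqrt(109)/5) - 8783) = 1/(-43912/5 - I*sqrt(109)/5)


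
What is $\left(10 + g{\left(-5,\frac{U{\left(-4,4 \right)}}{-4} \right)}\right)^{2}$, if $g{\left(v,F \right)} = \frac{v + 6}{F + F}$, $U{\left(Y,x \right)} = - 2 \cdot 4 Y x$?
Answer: $\frac{408321}{4096} \approx 99.688$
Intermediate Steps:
$U{\left(Y,x \right)} = - 8 Y x$
$g{\left(v,F \right)} = \frac{6 + v}{2 F}$
$\left(10 + g{\left(-5,\frac{U{\left(-4,4 \right)}}{-4} \right)}\right)^{2} = \left(10 + \frac{6 - 5}{2 \frac{\left(-8\right) \left(-4\right) 4}{-4}}\right)^{2} = \left(10 + \frac{1}{2} \frac{1}{128 \left(- \frac{1}{4}\right)} 1\right)^{2} = \left(10 + \frac{1}{2} \frac{1}{-32} \cdot 1\right)^{2} = \left(10 + \frac{1}{2} \left(- \frac{1}{32}\right) 1\right)^{2} = \left(10 - \frac{1}{64}\right)^{2} = \left(\frac{639}{64}\right)^{2} = \frac{408321}{4096}$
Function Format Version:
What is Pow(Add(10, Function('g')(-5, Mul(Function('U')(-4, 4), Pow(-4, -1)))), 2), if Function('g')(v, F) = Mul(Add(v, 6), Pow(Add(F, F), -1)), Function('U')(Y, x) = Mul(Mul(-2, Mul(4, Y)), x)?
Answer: Rational(408321, 4096) ≈ 99.688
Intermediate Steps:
Function('U')(Y, x) = Mul(-8, Y, x) (Function('U')(Y, x) = Mul(Mul(-8, Y), x) = Mul(-8, Y, x))
Function('g')(v, F) = Mul(Rational(1, 2), Pow(F, -1), Add(6, v)) (Function('g')(v, F) = Mul(Add(6, v), Pow(Mul(2, F), -1)) = Mul(Add(6, v), Mul(Rational(1, 2), Pow(F, -1))) = Mul(Rational(1, 2), Pow(F, -1), Add(6, v)))
Pow(Add(10, Function('g')(-5, Mul(Function('U')(-4, 4), Pow(-4, -1)))), 2) = Pow(Add(10, Mul(Rational(1, 2), Pow(Mul(Mul(-8, -4, 4), Pow(-4, -1)), -1), Add(6, -5))), 2) = Pow(Add(10, Mul(Rational(1, 2), Pow(Mul(128, Rational(-1, 4)), -1), 1)), 2) = Pow(Add(10, Mul(Rational(1, 2), Pow(-32, -1), 1)), 2) = Pow(Add(10, Mul(Rational(1, 2), Rational(-1, 32), 1)), 2) = Pow(Add(10, Rational(-1, 64)), 2) = Pow(Rational(639, 64), 2) = Rational(408321, 4096)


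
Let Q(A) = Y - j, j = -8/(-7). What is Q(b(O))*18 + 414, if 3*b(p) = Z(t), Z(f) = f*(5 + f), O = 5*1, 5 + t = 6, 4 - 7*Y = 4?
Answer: 2754/7 ≈ 393.43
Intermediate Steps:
Y = 0 (Y = 4/7 - ⅐*4 = 4/7 - 4/7 = 0)
t = 1 (t = -5 + 6 = 1)
O = 5
j = 8/7 (j = -8*(-⅐) = 8/7 ≈ 1.1429)
b(p) = 2 (b(p) = (1*(5 + 1))/3 = (1*6)/3 = (⅓)*6 = 2)
Q(A) = -8/7 (Q(A) = 0 - 1*8/7 = 0 - 8/7 = -8/7)
Q(b(O))*18 + 414 = -8/7*18 + 414 = -144/7 + 414 = 2754/7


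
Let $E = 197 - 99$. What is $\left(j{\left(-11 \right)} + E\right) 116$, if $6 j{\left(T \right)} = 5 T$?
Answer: $\frac{30914}{3} \approx 10305.0$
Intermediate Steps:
$j{\left(T \right)} = \frac{5 T}{6}$
$E = 98$ ($E = 197 - 99 = 98$)
$\left(j{\left(-11 \right)} + E\right) 116 = \left(\frac{5}{6} \left(-11\right) + 98\right) 116 = \left(- \frac{55}{6} + 98\right) 116 = \frac{533}{6} \cdot 116 = \frac{30914}{3}$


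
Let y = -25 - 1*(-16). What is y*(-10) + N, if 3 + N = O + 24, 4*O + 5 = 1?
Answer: 110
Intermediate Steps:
O = -1 (O = -5/4 + (1/4)*1 = -5/4 + 1/4 = -1)
N = 20 (N = -3 + (-1 + 24) = -3 + 23 = 20)
y = -9 (y = -25 + 16 = -9)
y*(-10) + N = -9*(-10) + 20 = 90 + 20 = 110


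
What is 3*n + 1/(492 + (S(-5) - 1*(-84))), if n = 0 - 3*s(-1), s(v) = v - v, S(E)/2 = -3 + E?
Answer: 1/560 ≈ 0.0017857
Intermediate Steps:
S(E) = -6 + 2*E (S(E) = 2*(-3 + E) = -6 + 2*E)
s(v) = 0
n = 0 (n = 0 - 3*0 = 0 + 0 = 0)
3*n + 1/(492 + (S(-5) - 1*(-84))) = 3*0 + 1/(492 + ((-6 + 2*(-5)) - 1*(-84))) = 0 + 1/(492 + ((-6 - 10) + 84)) = 0 + 1/(492 + (-16 + 84)) = 0 + 1/(492 + 68) = 0 + 1/560 = 1/560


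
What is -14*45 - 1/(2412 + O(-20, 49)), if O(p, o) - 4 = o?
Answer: -1552951/2465 ≈ -630.00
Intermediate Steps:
O(p, o) = 4 + o
-14*45 - 1/(2412 + O(-20, 49)) = -14*45 - 1/(2412 + (4 + 49)) = -630 - 1/(2412 + 53) = -630 - 1/2465 = -1552951/2465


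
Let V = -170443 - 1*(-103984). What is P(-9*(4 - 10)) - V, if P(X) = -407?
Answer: 66052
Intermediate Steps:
V = -66459 (V = -170443 + 103984 = -66459)
P(-9*(4 - 10)) - V = -407 - 1*(-66459) = -407 + 66459 = 66052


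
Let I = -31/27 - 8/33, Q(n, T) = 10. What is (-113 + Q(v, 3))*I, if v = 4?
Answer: 42539/297 ≈ 143.23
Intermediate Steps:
I = -413/297 (I = -31*1/27 - 8*1/33 = -31/27 - 8/33 = -413/297 ≈ -1.3906)
(-113 + Q(v, 3))*I = (-113 + 10)*(-413/297) = -103*(-413/297) = 42539/297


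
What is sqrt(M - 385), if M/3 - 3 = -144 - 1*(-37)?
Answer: I*sqrt(697) ≈ 26.401*I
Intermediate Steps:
M = -312 (M = 9 + 3*(-144 - 1*(-37)) = 9 + 3*(-144 + 37) = 9 + 3*(-107) = 9 - 321 = -312)
sqrt(M - 385) = sqrt(-312 - 385) = sqrt(-697) = I*sqrt(697)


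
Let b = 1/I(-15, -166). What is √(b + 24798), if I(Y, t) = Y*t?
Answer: √153750082290/2490 ≈ 157.47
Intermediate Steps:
b = 1/2490 (b = 1/(-15*(-166)) = 1/2490 ≈ 0.00040161)
√(b + 24798) = √(1/2490 + 24798) = √(61747021/2490) = √153750082290/2490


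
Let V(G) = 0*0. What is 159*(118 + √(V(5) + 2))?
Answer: 18762 + 159*√2 ≈ 18987.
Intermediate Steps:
V(G) = 0
159*(118 + √(V(5) + 2)) = 159*(118 + √(0 + 2)) = 159*(118 + √2) = 18762 + 159*√2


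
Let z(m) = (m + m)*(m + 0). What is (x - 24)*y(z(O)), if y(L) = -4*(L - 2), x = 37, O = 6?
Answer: -3640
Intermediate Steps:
z(m) = 2*m² (z(m) = (2*m)*m = 2*m²)
y(L) = 8 - 4*L (y(L) = -4*(-2 + L) = 8 - 4*L)
(x - 24)*y(z(O)) = (37 - 24)*(8 - 8*6²) = 13*(8 - 8*36) = 13*(8 - 4*72) = 13*(8 - 288) = 13*(-280) = -3640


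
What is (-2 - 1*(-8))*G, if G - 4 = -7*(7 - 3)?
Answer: -144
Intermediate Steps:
G = -24 (G = 4 - 7*(7 - 3) = 4 - 7*4 = 4 - 28 = -24)
(-2 - 1*(-8))*G = (-2 - 1*(-8))*(-24) = (-2 + 8)*(-24) = 6*(-24) = -144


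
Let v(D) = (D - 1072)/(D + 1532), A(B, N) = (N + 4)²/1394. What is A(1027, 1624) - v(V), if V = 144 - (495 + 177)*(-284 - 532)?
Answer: 182127787712/95842379 ≈ 1900.3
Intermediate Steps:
A(B, N) = (4 + N)²/1394 (A(B, N) = (4 + N)²*(1/1394) = (4 + N)²/1394)
V = 548496 (V = 144 - 672*(-816) = 144 - 1*(-548352) = 144 + 548352 = 548496)
v(D) = (-1072 + D)/(1532 + D)
A(1027, 1624) - v(V) = (4 + 1624)²/1394 - (-1072 + 548496)/(1532 + 548496) = (1/1394)*1628² - 547424/550028 = (1/1394)*2650384 - 547424/550028 = 1325192/697 - 1*136856/137507 = 1325192/697 - 136856/137507 = 182127787712/95842379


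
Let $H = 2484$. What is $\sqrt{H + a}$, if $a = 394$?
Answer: $\sqrt{2878} \approx 53.647$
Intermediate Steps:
$\sqrt{H + a} = \sqrt{2484 + 394} = \sqrt{2878}$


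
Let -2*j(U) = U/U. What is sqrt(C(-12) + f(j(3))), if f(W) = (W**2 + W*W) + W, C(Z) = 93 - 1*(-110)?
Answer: sqrt(203) ≈ 14.248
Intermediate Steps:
j(U) = -1/2 (j(U) = -U/(2*U) = -1/2*1 = -1/2)
C(Z) = 203 (C(Z) = 93 + 110 = 203)
f(W) = W + 2*W**2 (f(W) = (W**2 + W**2) + W = 2*W**2 + W = W + 2*W**2)
sqrt(C(-12) + f(j(3))) = sqrt(203 - (1 + 2*(-1/2))/2) = sqrt(203 - (1 - 1)/2) = sqrt(203 - 1/2*0) = sqrt(203 + 0) = sqrt(203)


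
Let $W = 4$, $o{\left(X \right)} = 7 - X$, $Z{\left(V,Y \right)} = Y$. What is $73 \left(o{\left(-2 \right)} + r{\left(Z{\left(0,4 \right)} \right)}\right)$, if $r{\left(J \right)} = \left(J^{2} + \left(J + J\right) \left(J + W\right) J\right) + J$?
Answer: $20805$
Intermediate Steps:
$r{\left(J \right)} = J + J^{2} + 2 J^{2} \left(4 + J\right)$ ($r{\left(J \right)} = \left(J^{2} + \left(J + J\right) \left(J + 4\right) J\right) + J = \left(J^{2} + 2 J \left(4 + J\right) J\right) + J = \left(J^{2} + 2 J^{2} \left(4 + J\right)\right) + J = J + J^{2} + 2 J^{2} \left(4 + J\right)$)
$73 \left(o{\left(-2 \right)} + r{\left(Z{\left(0,4 \right)} \right)}\right) = 73 \left(\left(7 - -2\right) + 4 \left(1 + 2 \cdot 4^{2} + 9 \cdot 4\right)\right) = 73 \left(\left(7 + 2\right) + 4 \left(1 + 2 \cdot 16 + 36\right)\right) = 73 \left(9 + 4 \left(1 + 32 + 36\right)\right) = 73 \left(9 + 4 \cdot 69\right) = 73 \left(9 + 276\right) = 73 \cdot 285 = 20805$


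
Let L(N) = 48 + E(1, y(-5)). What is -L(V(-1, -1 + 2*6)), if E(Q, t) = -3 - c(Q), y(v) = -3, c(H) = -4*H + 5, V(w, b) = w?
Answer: -44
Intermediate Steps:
c(H) = 5 - 4*H
E(Q, t) = -8 + 4*Q (E(Q, t) = -3 - (5 - 4*Q) = -3 + (-5 + 4*Q) = -8 + 4*Q)
L(N) = 44 (L(N) = 48 + (-8 + 4*1) = 48 + (-8 + 4) = 48 - 4 = 44)
-L(V(-1, -1 + 2*6)) = -1*44 = -44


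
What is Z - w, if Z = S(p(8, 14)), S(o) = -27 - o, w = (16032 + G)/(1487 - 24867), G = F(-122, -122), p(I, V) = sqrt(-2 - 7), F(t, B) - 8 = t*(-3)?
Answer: -307427/11690 - 3*I ≈ -26.298 - 3.0*I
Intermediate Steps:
F(t, B) = 8 - 3*t (F(t, B) = 8 + t*(-3) = 8 - 3*t)
p(I, V) = 3*I (p(I, V) = sqrt(-9) = 3*I)
G = 374 (G = 8 - 3*(-122) = 8 + 366 = 374)
w = -8203/11690 (w = (16032 + 374)/(1487 - 24867) = 16406/(-23380) = 16406*(-1/23380) = -8203/11690 ≈ -0.70171)
Z = -27 - 3*I ≈ -27.0 - 3.0*I
Z - w = (-27 - 3*I) - 1*(-8203/11690) = (-27 - 3*I) + 8203/11690 = -307427/11690 - 3*I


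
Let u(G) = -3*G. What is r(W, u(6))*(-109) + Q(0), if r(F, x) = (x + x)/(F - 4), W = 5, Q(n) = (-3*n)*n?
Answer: 3924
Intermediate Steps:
Q(n) = -3*n²
r(F, x) = 2*x/(-4 + F) (r(F, x) = (2*x)/(-4 + F) = 2*x/(-4 + F))
r(W, u(6))*(-109) + Q(0) = (2*(-3*6)/(-4 + 5))*(-109) - 3*0² = (2*(-18)/1)*(-109) - 3*0 = (2*(-18)*1)*(-109) + 0 = -36*(-109) + 0 = 3924 + 0 = 3924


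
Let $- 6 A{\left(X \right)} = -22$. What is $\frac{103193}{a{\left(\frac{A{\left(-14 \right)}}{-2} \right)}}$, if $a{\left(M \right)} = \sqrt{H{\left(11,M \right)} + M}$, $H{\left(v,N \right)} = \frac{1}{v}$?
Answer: $- \frac{103193 i \sqrt{7590}}{115} \approx - 78176.0 i$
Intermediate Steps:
$A{\left(X \right)} = \frac{11}{3}$ ($A{\left(X \right)} = \left(- \frac{1}{6}\right) \left(-22\right) = \frac{11}{3}$)
$a{\left(M \right)} = \sqrt{\frac{1}{11} + M}$
$\frac{103193}{a{\left(\frac{A{\left(-14 \right)}}{-2} \right)}} = \frac{103193}{\frac{1}{11} \sqrt{11 + 121 \frac{11}{3 \left(-2\right)}}} = \frac{103193}{\frac{1}{11} \sqrt{11 + 121 \cdot \frac{11}{3} \left(- \frac{1}{2}\right)}} = \frac{103193}{\frac{1}{11} \sqrt{11 + 121 \left(- \frac{11}{6}\right)}} = \frac{103193}{\frac{1}{11} \sqrt{11 - \frac{1331}{6}}} = \frac{103193}{\frac{1}{11} \sqrt{- \frac{1265}{6}}} = \frac{103193}{\frac{1}{11} \frac{i \sqrt{7590}}{6}} = \frac{103193}{\frac{1}{66} i \sqrt{7590}} = 103193 \left(- \frac{i \sqrt{7590}}{115}\right) = - \frac{103193 i \sqrt{7590}}{115}$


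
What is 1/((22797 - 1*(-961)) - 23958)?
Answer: -1/200 ≈ -0.0050000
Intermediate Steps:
1/((22797 - 1*(-961)) - 23958) = 1/((22797 + 961) - 23958) = 1/(23758 - 23958) = 1/(-200) = -1/200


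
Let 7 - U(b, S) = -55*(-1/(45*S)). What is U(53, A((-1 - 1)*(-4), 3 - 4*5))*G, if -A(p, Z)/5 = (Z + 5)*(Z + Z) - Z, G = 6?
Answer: 267772/6375 ≈ 42.003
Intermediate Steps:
A(p, Z) = 5*Z - 10*Z*(5 + Z) (A(p, Z) = -5*((Z + 5)*(Z + Z) - Z) = -5*((5 + Z)*(2*Z) - Z) = -5*(2*Z*(5 + Z) - Z) = -5*(-Z + 2*Z*(5 + Z)) = 5*Z - 10*Z*(5 + Z))
U(b, S) = 7 - 11/(9*S) (U(b, S) = 7 - (-55)/((-45*S)) = 7 - (-55)*(-1/(45*S)) = 7 - 11/(9*S))
U(53, A((-1 - 1)*(-4), 3 - 4*5))*G = (7 - 11*(-1/(5*(3 - 4*5)*(9 + 2*(3 - 4*5))))/9)*6 = (7 - 11*(-1/(5*(3 - 20)*(9 + 2*(3 - 20))))/9)*6 = (7 - 11*1/(85*(9 + 2*(-17)))/9)*6 = (7 - 11*1/(85*(9 - 34))/9)*6 = (7 - 11/(9*((-5*(-17)*(-25)))))*6 = (7 - 11/9/(-2125))*6 = (7 - 11/9*(-1/2125))*6 = (7 + 11/19125)*6 = (133886/19125)*6 = 267772/6375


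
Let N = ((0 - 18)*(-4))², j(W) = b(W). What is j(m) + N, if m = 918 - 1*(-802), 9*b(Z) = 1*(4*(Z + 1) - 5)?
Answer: 17845/3 ≈ 5948.3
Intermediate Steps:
b(Z) = -⅑ + 4*Z/9 (b(Z) = (1*(4*(Z + 1) - 5))/9 = (1*(4*(1 + Z) - 5))/9 = (1*((4 + 4*Z) - 5))/9 = (1*(-1 + 4*Z))/9 = (-1 + 4*Z)/9 = -⅑ + 4*Z/9)
m = 1720 (m = 918 + 802 = 1720)
j(W) = -⅑ + 4*W/9
N = 5184 (N = (-18*(-4))² = 72² = 5184)
j(m) + N = (-⅑ + (4/9)*1720) + 5184 = (-⅑ + 6880/9) + 5184 = 2293/3 + 5184 = 17845/3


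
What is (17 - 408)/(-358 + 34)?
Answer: 391/324 ≈ 1.2068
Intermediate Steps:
(17 - 408)/(-358 + 34) = -391/(-324) = -391*(-1/324) = 391/324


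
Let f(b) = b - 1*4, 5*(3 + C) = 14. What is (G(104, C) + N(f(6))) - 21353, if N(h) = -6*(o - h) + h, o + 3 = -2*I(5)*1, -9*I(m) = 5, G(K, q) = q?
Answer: -319918/15 ≈ -21328.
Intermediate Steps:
C = -⅕ (C = -3 + (⅕)*14 = -3 + 14/5 = -⅕ ≈ -0.20000)
f(b) = -4 + b (f(b) = b - 4 = -4 + b)
I(m) = -5/9 (I(m) = -⅑*5 = -5/9)
o = -17/9 (o = -3 - 2*(-5/9)*1 = -3 + (10/9)*1 = -3 + 10/9 = -17/9 ≈ -1.8889)
N(h) = 34/3 + 7*h (N(h) = -6*(-17/9 - h) + h = (34/3 + 6*h) + h = 34/3 + 7*h)
(G(104, C) + N(f(6))) - 21353 = (-⅕ + (34/3 + 7*(-4 + 6))) - 21353 = (-⅕ + (34/3 + 7*2)) - 21353 = (-⅕ + (34/3 + 14)) - 21353 = (-⅕ + 76/3) - 21353 = 377/15 - 21353 = -319918/15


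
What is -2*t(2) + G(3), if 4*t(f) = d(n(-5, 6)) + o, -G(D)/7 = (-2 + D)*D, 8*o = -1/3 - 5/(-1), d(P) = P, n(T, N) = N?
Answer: -583/24 ≈ -24.292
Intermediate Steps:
o = 7/12 (o = (-1/3 - 5/(-1))/8 = (-1*⅓ - 5*(-1))/8 = (-⅓ + 5)/8 = (⅛)*(14/3) = 7/12 ≈ 0.58333)
G(D) = -7*D*(-2 + D) (G(D) = -7*(-2 + D)*D = -7*D*(-2 + D))
t(f) = 79/48 (t(f) = (6 + 7/12)/4 = (¼)*(79/12) = 79/48)
-2*t(2) + G(3) = -2*79/48 + 7*3*(2 - 1*3) = -79/24 + 7*3*(2 - 3) = -79/24 + 7*3*(-1) = -79/24 - 21 = -583/24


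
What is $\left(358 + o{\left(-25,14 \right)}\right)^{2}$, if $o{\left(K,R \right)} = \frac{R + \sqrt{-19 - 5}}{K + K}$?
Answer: $\frac{\left(8943 - i \sqrt{6}\right)^{2}}{625} \approx 1.2796 \cdot 10^{5} - 70.099 i$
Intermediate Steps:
$o{\left(K,R \right)} = \frac{R + 2 i \sqrt{6}}{2 K}$ ($o{\left(K,R \right)} = \frac{R + \sqrt{-24}}{2 K} = \left(R + 2 i \sqrt{6}\right) \frac{1}{2 K} = \frac{R + 2 i \sqrt{6}}{2 K}$)
$\left(358 + o{\left(-25,14 \right)}\right)^{2} = \left(358 + \frac{\frac{1}{2} \cdot 14 + i \sqrt{6}}{-25}\right)^{2} = \left(358 - \frac{7 + i \sqrt{6}}{25}\right)^{2} = \left(358 - \left(\frac{7}{25} + \frac{i \sqrt{6}}{25}\right)\right)^{2} = \left(\frac{8943}{25} - \frac{i \sqrt{6}}{25}\right)^{2}$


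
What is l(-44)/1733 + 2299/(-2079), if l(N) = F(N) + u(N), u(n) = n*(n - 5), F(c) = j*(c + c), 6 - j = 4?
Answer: 12023/327537 ≈ 0.036707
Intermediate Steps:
j = 2 (j = 6 - 1*4 = 6 - 4 = 2)
F(c) = 4*c (F(c) = 2*(c + c) = 2*(2*c) = 4*c)
u(n) = n*(-5 + n)
l(N) = 4*N + N*(-5 + N)
l(-44)/1733 + 2299/(-2079) = -44*(-1 - 44)/1733 + 2299/(-2079) = -44*(-45)*(1/1733) + 2299*(-1/2079) = 1980*(1/1733) - 209/189 = 1980/1733 - 209/189 = 12023/327537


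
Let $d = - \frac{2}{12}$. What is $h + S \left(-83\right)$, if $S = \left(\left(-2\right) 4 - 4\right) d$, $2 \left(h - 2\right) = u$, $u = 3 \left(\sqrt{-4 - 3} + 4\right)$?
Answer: $-158 + \frac{3 i \sqrt{7}}{2} \approx -158.0 + 3.9686 i$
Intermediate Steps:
$d = - \frac{1}{6}$ ($d = \left(-2\right) \frac{1}{12} = - \frac{1}{6} \approx -0.16667$)
$u = 12 + 3 i \sqrt{7}$ ($u = 3 \left(\sqrt{-7} + 4\right) = 3 \left(i \sqrt{7} + 4\right) = 3 \left(4 + i \sqrt{7}\right) = 12 + 3 i \sqrt{7} \approx 12.0 + 7.9373 i$)
$h = 8 + \frac{3 i \sqrt{7}}{2}$ ($h = 2 + \frac{12 + 3 i \sqrt{7}}{2} = 2 + \left(6 + \frac{3 i \sqrt{7}}{2}\right) = 8 + \frac{3 i \sqrt{7}}{2} \approx 8.0 + 3.9686 i$)
$S = 2$ ($S = \left(\left(-2\right) 4 - 4\right) \left(- \frac{1}{6}\right) = \left(-8 - 4\right) \left(- \frac{1}{6}\right) = \left(-12\right) \left(- \frac{1}{6}\right) = 2$)
$h + S \left(-83\right) = \left(8 + \frac{3 i \sqrt{7}}{2}\right) + 2 \left(-83\right) = \left(8 + \frac{3 i \sqrt{7}}{2}\right) - 166 = -158 + \frac{3 i \sqrt{7}}{2}$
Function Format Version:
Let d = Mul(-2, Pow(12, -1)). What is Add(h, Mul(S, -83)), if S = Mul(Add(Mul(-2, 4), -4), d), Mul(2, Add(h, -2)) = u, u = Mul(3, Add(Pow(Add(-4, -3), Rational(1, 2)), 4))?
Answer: Add(-158, Mul(Rational(3, 2), I, Pow(7, Rational(1, 2)))) ≈ Add(-158.00, Mul(3.9686, I))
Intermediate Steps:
d = Rational(-1, 6) (d = Mul(-2, Rational(1, 12)) = Rational(-1, 6) ≈ -0.16667)
u = Add(12, Mul(3, I, Pow(7, Rational(1, 2)))) (u = Mul(3, Add(Pow(-7, Rational(1, 2)), 4)) = Mul(3, Add(Mul(I, Pow(7, Rational(1, 2))), 4)) = Mul(3, Add(4, Mul(I, Pow(7, Rational(1, 2))))) = Add(12, Mul(3, I, Pow(7, Rational(1, 2)))) ≈ Add(12.000, Mul(7.9373, I)))
h = Add(8, Mul(Rational(3, 2), I, Pow(7, Rational(1, 2)))) (h = Add(2, Mul(Rational(1, 2), Add(12, Mul(3, I, Pow(7, Rational(1, 2)))))) = Add(2, Add(6, Mul(Rational(3, 2), I, Pow(7, Rational(1, 2))))) = Add(8, Mul(Rational(3, 2), I, Pow(7, Rational(1, 2)))) ≈ Add(8.0000, Mul(3.9686, I)))
S = 2 (S = Mul(Add(Mul(-2, 4), -4), Rational(-1, 6)) = Mul(Add(-8, -4), Rational(-1, 6)) = Mul(-12, Rational(-1, 6)) = 2)
Add(h, Mul(S, -83)) = Add(Add(8, Mul(Rational(3, 2), I, Pow(7, Rational(1, 2)))), Mul(2, -83)) = Add(Add(8, Mul(Rational(3, 2), I, Pow(7, Rational(1, 2)))), -166) = Add(-158, Mul(Rational(3, 2), I, Pow(7, Rational(1, 2))))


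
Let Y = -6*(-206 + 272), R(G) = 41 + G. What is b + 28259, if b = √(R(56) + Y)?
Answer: 28259 + I*√299 ≈ 28259.0 + 17.292*I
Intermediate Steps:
Y = -396 (Y = -6*66 = -396)
b = I*√299 (b = √((41 + 56) - 396) = √(97 - 396) = √(-299) = I*√299 ≈ 17.292*I)
b + 28259 = I*√299 + 28259 = 28259 + I*√299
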